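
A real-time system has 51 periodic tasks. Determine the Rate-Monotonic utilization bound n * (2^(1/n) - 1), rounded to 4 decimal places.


Compute 2^(1/51) = 1.0136839003
Subtract 1: 1.0136839003 - 1 = 0.0136839003
Multiply by n: 51 * 0.0136839003 = 0.6978789153
Round to 4 dp: 0.6979

0.6979


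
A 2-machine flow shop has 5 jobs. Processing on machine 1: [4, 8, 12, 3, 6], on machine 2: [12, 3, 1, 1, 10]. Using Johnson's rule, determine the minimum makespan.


Apply Johnson's rule:
  Group 1 (a <= b): [(1, 4, 12), (5, 6, 10)]
  Group 2 (a > b): [(2, 8, 3), (3, 12, 1), (4, 3, 1)]
Optimal job order: [1, 5, 2, 3, 4]
Schedule:
  Job 1: M1 done at 4, M2 done at 16
  Job 5: M1 done at 10, M2 done at 26
  Job 2: M1 done at 18, M2 done at 29
  Job 3: M1 done at 30, M2 done at 31
  Job 4: M1 done at 33, M2 done at 34
Makespan = 34

34


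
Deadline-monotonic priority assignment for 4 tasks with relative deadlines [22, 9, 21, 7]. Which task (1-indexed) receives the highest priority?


Sort tasks by relative deadline (ascending):
  Task 4: deadline = 7
  Task 2: deadline = 9
  Task 3: deadline = 21
  Task 1: deadline = 22
Priority order (highest first): [4, 2, 3, 1]
Highest priority task = 4

4


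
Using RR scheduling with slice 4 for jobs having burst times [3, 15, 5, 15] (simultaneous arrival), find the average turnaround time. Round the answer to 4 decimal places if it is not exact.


Time quantum = 4
Execution trace:
  J1 runs 3 units, time = 3
  J2 runs 4 units, time = 7
  J3 runs 4 units, time = 11
  J4 runs 4 units, time = 15
  J2 runs 4 units, time = 19
  J3 runs 1 units, time = 20
  J4 runs 4 units, time = 24
  J2 runs 4 units, time = 28
  J4 runs 4 units, time = 32
  J2 runs 3 units, time = 35
  J4 runs 3 units, time = 38
Finish times: [3, 35, 20, 38]
Average turnaround = 96/4 = 24.0

24.0


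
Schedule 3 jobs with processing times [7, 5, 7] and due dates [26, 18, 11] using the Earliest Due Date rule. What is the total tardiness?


Sort by due date (EDD order): [(7, 11), (5, 18), (7, 26)]
Compute completion times and tardiness:
  Job 1: p=7, d=11, C=7, tardiness=max(0,7-11)=0
  Job 2: p=5, d=18, C=12, tardiness=max(0,12-18)=0
  Job 3: p=7, d=26, C=19, tardiness=max(0,19-26)=0
Total tardiness = 0

0


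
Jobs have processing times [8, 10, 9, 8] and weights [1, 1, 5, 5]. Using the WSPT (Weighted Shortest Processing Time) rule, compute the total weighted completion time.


Compute p/w ratios and sort ascending (WSPT): [(8, 5), (9, 5), (8, 1), (10, 1)]
Compute weighted completion times:
  Job (p=8,w=5): C=8, w*C=5*8=40
  Job (p=9,w=5): C=17, w*C=5*17=85
  Job (p=8,w=1): C=25, w*C=1*25=25
  Job (p=10,w=1): C=35, w*C=1*35=35
Total weighted completion time = 185

185


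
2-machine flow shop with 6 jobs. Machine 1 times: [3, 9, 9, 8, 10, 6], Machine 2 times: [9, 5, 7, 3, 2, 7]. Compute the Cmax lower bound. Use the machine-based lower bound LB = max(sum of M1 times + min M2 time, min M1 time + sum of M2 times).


LB1 = sum(M1 times) + min(M2 times) = 45 + 2 = 47
LB2 = min(M1 times) + sum(M2 times) = 3 + 33 = 36
Lower bound = max(LB1, LB2) = max(47, 36) = 47

47


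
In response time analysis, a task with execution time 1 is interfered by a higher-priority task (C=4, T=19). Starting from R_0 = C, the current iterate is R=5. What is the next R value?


R_next = C + ceil(R_prev / T_hp) * C_hp
ceil(5 / 19) = ceil(0.2632) = 1
Interference = 1 * 4 = 4
R_next = 1 + 4 = 5
R_next = R_prev, so the iteration has converged (response time = 5).

5


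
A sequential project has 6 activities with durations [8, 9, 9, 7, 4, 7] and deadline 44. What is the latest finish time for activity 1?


LF(activity 1) = deadline - sum of successor durations
Successors: activities 2 through 6 with durations [9, 9, 7, 4, 7]
Sum of successor durations = 36
LF = 44 - 36 = 8

8


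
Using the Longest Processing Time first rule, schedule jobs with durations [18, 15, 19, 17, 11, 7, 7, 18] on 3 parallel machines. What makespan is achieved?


Sort jobs in decreasing order (LPT): [19, 18, 18, 17, 15, 11, 7, 7]
Assign each job to the least loaded machine:
  Machine 1: jobs [19, 11, 7], load = 37
  Machine 2: jobs [18, 17], load = 35
  Machine 3: jobs [18, 15, 7], load = 40
Makespan = max load = 40

40


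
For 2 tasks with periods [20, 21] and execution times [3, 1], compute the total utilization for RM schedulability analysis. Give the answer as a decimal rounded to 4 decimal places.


Compute individual utilizations (exact fractions):
  Task 1: C/T = 3/20 (approx. 0.15)
  Task 2: C/T = 1/21 (approx. 0.0476)
Total utilization U = 3/20 + 1/21 = 83/420
Rounded to 4 decimal places: U = 0.1976
RM (Liu & Layland) bound for 2 tasks = 0.828427; compare with U = 83/420 (approx. 0.197619)
U <= bound, so schedulable by RM sufficient condition.

0.1976


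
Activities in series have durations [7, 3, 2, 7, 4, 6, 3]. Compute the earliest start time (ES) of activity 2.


Activity 2 starts after activities 1 through 1 complete.
Predecessor durations: [7]
ES = 7 = 7

7


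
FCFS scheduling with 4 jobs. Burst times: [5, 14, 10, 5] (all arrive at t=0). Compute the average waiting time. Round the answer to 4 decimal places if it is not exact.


FCFS order (as given): [5, 14, 10, 5]
Waiting times:
  Job 1: wait = 0
  Job 2: wait = 5
  Job 3: wait = 19
  Job 4: wait = 29
Sum of waiting times = 53
Average waiting time = 53/4 = 13.25

13.25


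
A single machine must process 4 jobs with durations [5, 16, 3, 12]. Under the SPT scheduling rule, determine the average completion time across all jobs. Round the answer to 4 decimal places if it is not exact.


Sort jobs by processing time (SPT order): [3, 5, 12, 16]
Compute completion times sequentially:
  Job 1: processing = 3, completes at 3
  Job 2: processing = 5, completes at 8
  Job 3: processing = 12, completes at 20
  Job 4: processing = 16, completes at 36
Sum of completion times = 67
Average completion time = 67/4 = 16.75

16.75


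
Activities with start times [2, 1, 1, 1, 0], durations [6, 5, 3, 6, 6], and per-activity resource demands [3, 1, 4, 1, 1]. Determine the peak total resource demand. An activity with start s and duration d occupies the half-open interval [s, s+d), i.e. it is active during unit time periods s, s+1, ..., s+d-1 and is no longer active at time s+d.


Each activity i is active on [start_i, start_i + duration_i).
Compute total resource usage per time slot:
  t=0: active resources = [1], total = 1
  t=1: active resources = [1, 4, 1, 1], total = 7
  t=2: active resources = [3, 1, 4, 1, 1], total = 10
  t=3: active resources = [3, 1, 4, 1, 1], total = 10
  t=4: active resources = [3, 1, 1, 1], total = 6
  t=5: active resources = [3, 1, 1, 1], total = 6
  t=6: active resources = [3, 1], total = 4
  t=7: active resources = [3], total = 3
Peak resource demand = 10

10


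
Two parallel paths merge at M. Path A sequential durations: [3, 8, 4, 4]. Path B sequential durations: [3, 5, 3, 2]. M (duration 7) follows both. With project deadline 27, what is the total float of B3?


Forward pass: ES(B3) = sum of predecessors on chain B = 8
EF = ES + duration = 8 + 3 = 11
Backward pass: LF(M) = deadline = 27; LS(M) = 27 - 7 = 20
LF(B3) = LS(M) - sum(successors on chain B) = 20 - 2 = 18
LS = LF - duration = 18 - 3 = 15
Total float = LS - ES = 15 - 8 = 7

7


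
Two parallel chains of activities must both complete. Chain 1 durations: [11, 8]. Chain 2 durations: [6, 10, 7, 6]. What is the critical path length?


Path A total = 11 + 8 = 19
Path B total = 6 + 10 + 7 + 6 = 29
Critical path = longest path = max(19, 29) = 29

29


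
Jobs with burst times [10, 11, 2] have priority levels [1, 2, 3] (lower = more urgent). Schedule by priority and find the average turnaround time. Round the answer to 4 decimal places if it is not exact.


Sort by priority (ascending = highest first):
Order: [(1, 10), (2, 11), (3, 2)]
Completion times:
  Priority 1, burst=10, C=10
  Priority 2, burst=11, C=21
  Priority 3, burst=2, C=23
Average turnaround = 54/3 = 18.0

18.0


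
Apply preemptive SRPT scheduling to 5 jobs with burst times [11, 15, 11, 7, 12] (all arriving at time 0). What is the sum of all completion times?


Since all jobs arrive at t=0, SRPT equals SPT ordering.
SPT order: [7, 11, 11, 12, 15]
Completion times:
  Job 1: p=7, C=7
  Job 2: p=11, C=18
  Job 3: p=11, C=29
  Job 4: p=12, C=41
  Job 5: p=15, C=56
Total completion time = 7 + 18 + 29 + 41 + 56 = 151

151


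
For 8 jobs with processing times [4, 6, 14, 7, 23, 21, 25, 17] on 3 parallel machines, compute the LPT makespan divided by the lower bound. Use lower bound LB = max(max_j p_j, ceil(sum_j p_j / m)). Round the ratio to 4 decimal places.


LPT order: [25, 23, 21, 17, 14, 7, 6, 4]
Machine loads after assignment: [38, 41, 38]
LPT makespan = 41
Lower bound = max(max_job, ceil(total/3)) = max(25, 39) = 39
Ratio = 41 / 39 = 1.0513

1.0513


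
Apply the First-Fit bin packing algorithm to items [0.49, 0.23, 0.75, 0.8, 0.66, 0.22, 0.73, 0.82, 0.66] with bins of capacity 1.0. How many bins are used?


Place items sequentially using First-Fit:
  Item 0.49 -> new Bin 1
  Item 0.23 -> Bin 1 (now 0.72)
  Item 0.75 -> new Bin 2
  Item 0.8 -> new Bin 3
  Item 0.66 -> new Bin 4
  Item 0.22 -> Bin 1 (now 0.94)
  Item 0.73 -> new Bin 5
  Item 0.82 -> new Bin 6
  Item 0.66 -> new Bin 7
Total bins used = 7

7


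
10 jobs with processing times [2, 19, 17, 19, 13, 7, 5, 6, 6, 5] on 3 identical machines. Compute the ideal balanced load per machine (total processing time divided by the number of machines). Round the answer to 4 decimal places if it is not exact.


Total processing time = 2 + 19 + 17 + 19 + 13 + 7 + 5 + 6 + 6 + 5 = 99
Number of machines = 3
Ideal balanced load = 99 / 3 = 33.0

33.0


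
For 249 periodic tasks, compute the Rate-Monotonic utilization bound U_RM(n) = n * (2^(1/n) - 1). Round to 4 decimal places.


Compute 2^(1/249) = 1.0027876018
Subtract 1: 1.0027876018 - 1 = 0.0027876018
Multiply by n: 249 * 0.0027876018 = 0.6941128482
Round to 4 dp: 0.6941

0.6941


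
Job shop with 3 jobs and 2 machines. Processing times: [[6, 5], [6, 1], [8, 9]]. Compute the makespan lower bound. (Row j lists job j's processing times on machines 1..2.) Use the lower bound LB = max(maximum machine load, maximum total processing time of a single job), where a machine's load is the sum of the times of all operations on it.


Machine loads:
  Machine 1: 6 + 6 + 8 = 20
  Machine 2: 5 + 1 + 9 = 15
Max machine load = 20
Job totals:
  Job 1: 11
  Job 2: 7
  Job 3: 17
Max job total = 17
Lower bound = max(20, 17) = 20

20


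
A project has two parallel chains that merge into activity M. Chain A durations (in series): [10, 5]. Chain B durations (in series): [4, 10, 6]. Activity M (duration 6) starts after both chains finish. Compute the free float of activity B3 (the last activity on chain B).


ES(B3) = sum of predecessors on chain B = 14
EF(B3) = ES + duration = 14 + 6 = 20
Successor of B3 is M. ES(M) = max(sum(A), sum(B)) = max(15, 20) = 20
Free float = ES(successor) - EF(current) = 20 - 20 = 0

0


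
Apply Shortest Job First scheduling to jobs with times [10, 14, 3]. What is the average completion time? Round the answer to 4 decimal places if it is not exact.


SJF order (ascending): [3, 10, 14]
Completion times:
  Job 1: burst=3, C=3
  Job 2: burst=10, C=13
  Job 3: burst=14, C=27
Average completion = 43/3 = 14.3333

14.3333


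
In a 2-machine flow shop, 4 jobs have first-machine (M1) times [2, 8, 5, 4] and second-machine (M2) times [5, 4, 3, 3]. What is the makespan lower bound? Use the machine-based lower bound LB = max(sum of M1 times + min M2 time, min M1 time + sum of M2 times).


LB1 = sum(M1 times) + min(M2 times) = 19 + 3 = 22
LB2 = min(M1 times) + sum(M2 times) = 2 + 15 = 17
Lower bound = max(LB1, LB2) = max(22, 17) = 22

22


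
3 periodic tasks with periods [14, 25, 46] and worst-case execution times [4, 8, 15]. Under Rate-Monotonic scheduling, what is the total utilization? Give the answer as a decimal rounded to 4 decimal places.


Compute individual utilizations (exact fractions):
  Task 1: C/T = 4/14 = 2/7 (approx. 0.2857)
  Task 2: C/T = 8/25 (approx. 0.32)
  Task 3: C/T = 15/46 (approx. 0.3261)
Total utilization U = 2/7 + 8/25 + 15/46 = 7501/8050
Rounded to 4 decimal places: U = 0.9318
RM (Liu & Layland) bound for 3 tasks = 0.779763; compare with U = 7501/8050 (approx. 0.931801)
bound < U <= 1, so the RM sufficient condition is not met (inconclusive; an exact test such as response-time analysis is needed).

0.9318


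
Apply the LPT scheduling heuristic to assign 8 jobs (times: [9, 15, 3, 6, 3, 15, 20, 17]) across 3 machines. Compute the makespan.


Sort jobs in decreasing order (LPT): [20, 17, 15, 15, 9, 6, 3, 3]
Assign each job to the least loaded machine:
  Machine 1: jobs [20, 6, 3], load = 29
  Machine 2: jobs [17, 9, 3], load = 29
  Machine 3: jobs [15, 15], load = 30
Makespan = max load = 30

30


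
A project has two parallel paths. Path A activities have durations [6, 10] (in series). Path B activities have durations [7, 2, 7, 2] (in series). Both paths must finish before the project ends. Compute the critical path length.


Path A total = 6 + 10 = 16
Path B total = 7 + 2 + 7 + 2 = 18
Critical path = longest path = max(16, 18) = 18

18


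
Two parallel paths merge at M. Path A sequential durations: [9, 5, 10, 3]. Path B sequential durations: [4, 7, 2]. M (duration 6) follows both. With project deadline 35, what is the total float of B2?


Forward pass: ES(B2) = sum of predecessors on chain B = 4
EF = ES + duration = 4 + 7 = 11
Backward pass: LF(M) = deadline = 35; LS(M) = 35 - 6 = 29
LF(B2) = LS(M) - sum(successors on chain B) = 29 - 2 = 27
LS = LF - duration = 27 - 7 = 20
Total float = LS - ES = 20 - 4 = 16

16


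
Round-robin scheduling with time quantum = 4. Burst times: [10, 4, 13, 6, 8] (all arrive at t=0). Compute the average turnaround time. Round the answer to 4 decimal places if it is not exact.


Time quantum = 4
Execution trace:
  J1 runs 4 units, time = 4
  J2 runs 4 units, time = 8
  J3 runs 4 units, time = 12
  J4 runs 4 units, time = 16
  J5 runs 4 units, time = 20
  J1 runs 4 units, time = 24
  J3 runs 4 units, time = 28
  J4 runs 2 units, time = 30
  J5 runs 4 units, time = 34
  J1 runs 2 units, time = 36
  J3 runs 4 units, time = 40
  J3 runs 1 units, time = 41
Finish times: [36, 8, 41, 30, 34]
Average turnaround = 149/5 = 29.8

29.8


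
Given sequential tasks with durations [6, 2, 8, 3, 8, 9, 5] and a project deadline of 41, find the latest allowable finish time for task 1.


LF(activity 1) = deadline - sum of successor durations
Successors: activities 2 through 7 with durations [2, 8, 3, 8, 9, 5]
Sum of successor durations = 35
LF = 41 - 35 = 6

6


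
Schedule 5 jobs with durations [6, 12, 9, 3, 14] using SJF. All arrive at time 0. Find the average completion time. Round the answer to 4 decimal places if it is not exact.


SJF order (ascending): [3, 6, 9, 12, 14]
Completion times:
  Job 1: burst=3, C=3
  Job 2: burst=6, C=9
  Job 3: burst=9, C=18
  Job 4: burst=12, C=30
  Job 5: burst=14, C=44
Average completion = 104/5 = 20.8

20.8


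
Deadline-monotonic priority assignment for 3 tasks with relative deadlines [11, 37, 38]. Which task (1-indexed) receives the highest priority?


Sort tasks by relative deadline (ascending):
  Task 1: deadline = 11
  Task 2: deadline = 37
  Task 3: deadline = 38
Priority order (highest first): [1, 2, 3]
Highest priority task = 1

1


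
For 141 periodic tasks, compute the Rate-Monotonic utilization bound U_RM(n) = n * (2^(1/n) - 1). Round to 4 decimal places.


Compute 2^(1/141) = 1.0049280405
Subtract 1: 1.0049280405 - 1 = 0.0049280405
Multiply by n: 141 * 0.0049280405 = 0.6948537105
Round to 4 dp: 0.6949

0.6949


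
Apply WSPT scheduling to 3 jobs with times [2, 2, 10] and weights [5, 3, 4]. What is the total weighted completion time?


Compute p/w ratios and sort ascending (WSPT): [(2, 5), (2, 3), (10, 4)]
Compute weighted completion times:
  Job (p=2,w=5): C=2, w*C=5*2=10
  Job (p=2,w=3): C=4, w*C=3*4=12
  Job (p=10,w=4): C=14, w*C=4*14=56
Total weighted completion time = 78

78


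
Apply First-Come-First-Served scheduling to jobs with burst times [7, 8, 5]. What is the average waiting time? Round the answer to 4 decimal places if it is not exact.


FCFS order (as given): [7, 8, 5]
Waiting times:
  Job 1: wait = 0
  Job 2: wait = 7
  Job 3: wait = 15
Sum of waiting times = 22
Average waiting time = 22/3 = 7.3333

7.3333


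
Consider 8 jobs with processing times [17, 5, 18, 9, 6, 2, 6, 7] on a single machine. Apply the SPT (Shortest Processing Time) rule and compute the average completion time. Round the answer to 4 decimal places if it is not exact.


Sort jobs by processing time (SPT order): [2, 5, 6, 6, 7, 9, 17, 18]
Compute completion times sequentially:
  Job 1: processing = 2, completes at 2
  Job 2: processing = 5, completes at 7
  Job 3: processing = 6, completes at 13
  Job 4: processing = 6, completes at 19
  Job 5: processing = 7, completes at 26
  Job 6: processing = 9, completes at 35
  Job 7: processing = 17, completes at 52
  Job 8: processing = 18, completes at 70
Sum of completion times = 224
Average completion time = 224/8 = 28.0

28.0


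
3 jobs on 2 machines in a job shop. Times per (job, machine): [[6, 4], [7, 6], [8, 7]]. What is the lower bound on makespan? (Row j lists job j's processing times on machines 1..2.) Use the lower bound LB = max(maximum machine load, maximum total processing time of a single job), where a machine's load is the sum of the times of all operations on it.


Machine loads:
  Machine 1: 6 + 7 + 8 = 21
  Machine 2: 4 + 6 + 7 = 17
Max machine load = 21
Job totals:
  Job 1: 10
  Job 2: 13
  Job 3: 15
Max job total = 15
Lower bound = max(21, 15) = 21

21


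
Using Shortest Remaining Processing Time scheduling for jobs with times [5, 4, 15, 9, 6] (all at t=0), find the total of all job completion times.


Since all jobs arrive at t=0, SRPT equals SPT ordering.
SPT order: [4, 5, 6, 9, 15]
Completion times:
  Job 1: p=4, C=4
  Job 2: p=5, C=9
  Job 3: p=6, C=15
  Job 4: p=9, C=24
  Job 5: p=15, C=39
Total completion time = 4 + 9 + 15 + 24 + 39 = 91

91


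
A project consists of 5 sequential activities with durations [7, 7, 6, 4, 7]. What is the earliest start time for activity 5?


Activity 5 starts after activities 1 through 4 complete.
Predecessor durations: [7, 7, 6, 4]
ES = 7 + 7 + 6 + 4 = 24

24


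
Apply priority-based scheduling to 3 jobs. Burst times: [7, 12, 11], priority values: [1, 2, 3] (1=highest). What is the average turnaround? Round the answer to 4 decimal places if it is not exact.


Sort by priority (ascending = highest first):
Order: [(1, 7), (2, 12), (3, 11)]
Completion times:
  Priority 1, burst=7, C=7
  Priority 2, burst=12, C=19
  Priority 3, burst=11, C=30
Average turnaround = 56/3 = 18.6667

18.6667


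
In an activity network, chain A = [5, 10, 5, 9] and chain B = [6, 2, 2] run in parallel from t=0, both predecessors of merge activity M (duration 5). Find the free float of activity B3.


ES(B3) = sum of predecessors on chain B = 8
EF(B3) = ES + duration = 8 + 2 = 10
Successor of B3 is M. ES(M) = max(sum(A), sum(B)) = max(29, 10) = 29
Free float = ES(successor) - EF(current) = 29 - 10 = 19

19


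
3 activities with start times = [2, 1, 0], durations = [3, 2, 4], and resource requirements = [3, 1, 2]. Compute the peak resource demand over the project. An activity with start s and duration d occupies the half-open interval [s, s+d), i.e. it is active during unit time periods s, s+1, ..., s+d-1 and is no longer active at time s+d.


Each activity i is active on [start_i, start_i + duration_i).
Compute total resource usage per time slot:
  t=0: active resources = [2], total = 2
  t=1: active resources = [1, 2], total = 3
  t=2: active resources = [3, 1, 2], total = 6
  t=3: active resources = [3, 2], total = 5
  t=4: active resources = [3], total = 3
Peak resource demand = 6

6


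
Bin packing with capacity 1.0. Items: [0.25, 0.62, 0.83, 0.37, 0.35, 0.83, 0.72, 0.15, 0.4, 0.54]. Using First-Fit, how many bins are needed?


Place items sequentially using First-Fit:
  Item 0.25 -> new Bin 1
  Item 0.62 -> Bin 1 (now 0.87)
  Item 0.83 -> new Bin 2
  Item 0.37 -> new Bin 3
  Item 0.35 -> Bin 3 (now 0.72)
  Item 0.83 -> new Bin 4
  Item 0.72 -> new Bin 5
  Item 0.15 -> Bin 2 (now 0.98)
  Item 0.4 -> new Bin 6
  Item 0.54 -> Bin 6 (now 0.94)
Total bins used = 6

6


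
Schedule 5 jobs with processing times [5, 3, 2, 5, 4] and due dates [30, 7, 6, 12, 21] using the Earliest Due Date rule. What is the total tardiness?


Sort by due date (EDD order): [(2, 6), (3, 7), (5, 12), (4, 21), (5, 30)]
Compute completion times and tardiness:
  Job 1: p=2, d=6, C=2, tardiness=max(0,2-6)=0
  Job 2: p=3, d=7, C=5, tardiness=max(0,5-7)=0
  Job 3: p=5, d=12, C=10, tardiness=max(0,10-12)=0
  Job 4: p=4, d=21, C=14, tardiness=max(0,14-21)=0
  Job 5: p=5, d=30, C=19, tardiness=max(0,19-30)=0
Total tardiness = 0

0


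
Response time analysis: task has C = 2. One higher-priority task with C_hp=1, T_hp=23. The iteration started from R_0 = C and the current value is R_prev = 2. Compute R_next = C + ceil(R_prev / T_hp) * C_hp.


R_next = C + ceil(R_prev / T_hp) * C_hp
ceil(2 / 23) = ceil(0.087) = 1
Interference = 1 * 1 = 1
R_next = 2 + 1 = 3

3


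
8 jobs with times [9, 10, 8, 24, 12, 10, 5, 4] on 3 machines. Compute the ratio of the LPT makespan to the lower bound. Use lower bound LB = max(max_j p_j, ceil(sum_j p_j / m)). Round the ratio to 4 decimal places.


LPT order: [24, 12, 10, 10, 9, 8, 5, 4]
Machine loads after assignment: [28, 26, 28]
LPT makespan = 28
Lower bound = max(max_job, ceil(total/3)) = max(24, 28) = 28
Ratio = 28 / 28 = 1.0

1.0


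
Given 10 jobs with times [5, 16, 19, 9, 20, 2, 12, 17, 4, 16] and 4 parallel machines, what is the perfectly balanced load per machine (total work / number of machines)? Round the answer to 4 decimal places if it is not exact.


Total processing time = 5 + 16 + 19 + 9 + 20 + 2 + 12 + 17 + 4 + 16 = 120
Number of machines = 4
Ideal balanced load = 120 / 4 = 30.0

30.0


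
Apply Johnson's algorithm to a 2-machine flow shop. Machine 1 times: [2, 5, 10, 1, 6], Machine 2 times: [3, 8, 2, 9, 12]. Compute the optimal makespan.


Apply Johnson's rule:
  Group 1 (a <= b): [(4, 1, 9), (1, 2, 3), (2, 5, 8), (5, 6, 12)]
  Group 2 (a > b): [(3, 10, 2)]
Optimal job order: [4, 1, 2, 5, 3]
Schedule:
  Job 4: M1 done at 1, M2 done at 10
  Job 1: M1 done at 3, M2 done at 13
  Job 2: M1 done at 8, M2 done at 21
  Job 5: M1 done at 14, M2 done at 33
  Job 3: M1 done at 24, M2 done at 35
Makespan = 35

35


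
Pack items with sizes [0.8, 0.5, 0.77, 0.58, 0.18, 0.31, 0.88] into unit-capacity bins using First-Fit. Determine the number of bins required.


Place items sequentially using First-Fit:
  Item 0.8 -> new Bin 1
  Item 0.5 -> new Bin 2
  Item 0.77 -> new Bin 3
  Item 0.58 -> new Bin 4
  Item 0.18 -> Bin 1 (now 0.98)
  Item 0.31 -> Bin 2 (now 0.81)
  Item 0.88 -> new Bin 5
Total bins used = 5

5


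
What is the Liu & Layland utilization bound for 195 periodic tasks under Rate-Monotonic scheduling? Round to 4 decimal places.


Compute 2^(1/195) = 1.0035609260
Subtract 1: 1.0035609260 - 1 = 0.0035609260
Multiply by n: 195 * 0.0035609260 = 0.6943805700
Round to 4 dp: 0.6944

0.6944


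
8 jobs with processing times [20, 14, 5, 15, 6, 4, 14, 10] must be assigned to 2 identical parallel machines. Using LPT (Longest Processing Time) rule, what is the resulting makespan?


Sort jobs in decreasing order (LPT): [20, 15, 14, 14, 10, 6, 5, 4]
Assign each job to the least loaded machine:
  Machine 1: jobs [20, 14, 6, 4], load = 44
  Machine 2: jobs [15, 14, 10, 5], load = 44
Makespan = max load = 44

44


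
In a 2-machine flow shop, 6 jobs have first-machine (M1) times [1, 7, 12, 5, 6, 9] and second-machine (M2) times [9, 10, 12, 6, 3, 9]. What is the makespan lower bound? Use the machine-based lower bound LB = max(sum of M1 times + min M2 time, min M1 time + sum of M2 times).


LB1 = sum(M1 times) + min(M2 times) = 40 + 3 = 43
LB2 = min(M1 times) + sum(M2 times) = 1 + 49 = 50
Lower bound = max(LB1, LB2) = max(43, 50) = 50

50


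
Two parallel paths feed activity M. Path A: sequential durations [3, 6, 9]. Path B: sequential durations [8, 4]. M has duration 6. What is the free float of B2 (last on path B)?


ES(B2) = sum of predecessors on chain B = 8
EF(B2) = ES + duration = 8 + 4 = 12
Successor of B2 is M. ES(M) = max(sum(A), sum(B)) = max(18, 12) = 18
Free float = ES(successor) - EF(current) = 18 - 12 = 6

6


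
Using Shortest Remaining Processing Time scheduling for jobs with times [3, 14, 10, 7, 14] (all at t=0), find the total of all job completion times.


Since all jobs arrive at t=0, SRPT equals SPT ordering.
SPT order: [3, 7, 10, 14, 14]
Completion times:
  Job 1: p=3, C=3
  Job 2: p=7, C=10
  Job 3: p=10, C=20
  Job 4: p=14, C=34
  Job 5: p=14, C=48
Total completion time = 3 + 10 + 20 + 34 + 48 = 115

115


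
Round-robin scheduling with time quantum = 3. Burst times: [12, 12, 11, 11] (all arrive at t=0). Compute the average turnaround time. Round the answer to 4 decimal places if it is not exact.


Time quantum = 3
Execution trace:
  J1 runs 3 units, time = 3
  J2 runs 3 units, time = 6
  J3 runs 3 units, time = 9
  J4 runs 3 units, time = 12
  J1 runs 3 units, time = 15
  J2 runs 3 units, time = 18
  J3 runs 3 units, time = 21
  J4 runs 3 units, time = 24
  J1 runs 3 units, time = 27
  J2 runs 3 units, time = 30
  J3 runs 3 units, time = 33
  J4 runs 3 units, time = 36
  J1 runs 3 units, time = 39
  J2 runs 3 units, time = 42
  J3 runs 2 units, time = 44
  J4 runs 2 units, time = 46
Finish times: [39, 42, 44, 46]
Average turnaround = 171/4 = 42.75

42.75


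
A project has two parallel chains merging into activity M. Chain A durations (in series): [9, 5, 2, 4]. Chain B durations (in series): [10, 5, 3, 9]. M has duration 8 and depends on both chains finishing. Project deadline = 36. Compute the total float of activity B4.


Forward pass: ES(B4) = sum of predecessors on chain B = 18
EF = ES + duration = 18 + 9 = 27
Backward pass: LF(M) = deadline = 36; LS(M) = 36 - 8 = 28
LF(B4) = LS(M) - sum(successors on chain B) = 28 - 0 = 28
LS = LF - duration = 28 - 9 = 19
Total float = LS - ES = 19 - 18 = 1

1


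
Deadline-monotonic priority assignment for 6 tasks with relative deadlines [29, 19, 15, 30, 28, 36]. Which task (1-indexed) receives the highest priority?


Sort tasks by relative deadline (ascending):
  Task 3: deadline = 15
  Task 2: deadline = 19
  Task 5: deadline = 28
  Task 1: deadline = 29
  Task 4: deadline = 30
  Task 6: deadline = 36
Priority order (highest first): [3, 2, 5, 1, 4, 6]
Highest priority task = 3

3


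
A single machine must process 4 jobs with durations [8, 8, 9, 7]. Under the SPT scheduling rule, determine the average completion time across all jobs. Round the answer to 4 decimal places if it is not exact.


Sort jobs by processing time (SPT order): [7, 8, 8, 9]
Compute completion times sequentially:
  Job 1: processing = 7, completes at 7
  Job 2: processing = 8, completes at 15
  Job 3: processing = 8, completes at 23
  Job 4: processing = 9, completes at 32
Sum of completion times = 77
Average completion time = 77/4 = 19.25

19.25


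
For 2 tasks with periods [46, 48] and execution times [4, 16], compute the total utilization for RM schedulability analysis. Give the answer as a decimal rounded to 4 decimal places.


Compute individual utilizations (exact fractions):
  Task 1: C/T = 4/46 = 2/23 (approx. 0.087)
  Task 2: C/T = 16/48 = 1/3 (approx. 0.3333)
Total utilization U = 2/23 + 1/3 = 29/69
Rounded to 4 decimal places: U = 0.4203
RM (Liu & Layland) bound for 2 tasks = 0.828427; compare with U = 29/69 (approx. 0.420290)
U <= bound, so schedulable by RM sufficient condition.

0.4203


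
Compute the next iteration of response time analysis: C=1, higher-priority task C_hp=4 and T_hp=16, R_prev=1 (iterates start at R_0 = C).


R_next = C + ceil(R_prev / T_hp) * C_hp
ceil(1 / 16) = ceil(0.0625) = 1
Interference = 1 * 4 = 4
R_next = 1 + 4 = 5

5


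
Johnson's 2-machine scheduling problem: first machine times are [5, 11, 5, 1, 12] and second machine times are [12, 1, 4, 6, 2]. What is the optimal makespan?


Apply Johnson's rule:
  Group 1 (a <= b): [(4, 1, 6), (1, 5, 12)]
  Group 2 (a > b): [(3, 5, 4), (5, 12, 2), (2, 11, 1)]
Optimal job order: [4, 1, 3, 5, 2]
Schedule:
  Job 4: M1 done at 1, M2 done at 7
  Job 1: M1 done at 6, M2 done at 19
  Job 3: M1 done at 11, M2 done at 23
  Job 5: M1 done at 23, M2 done at 25
  Job 2: M1 done at 34, M2 done at 35
Makespan = 35

35


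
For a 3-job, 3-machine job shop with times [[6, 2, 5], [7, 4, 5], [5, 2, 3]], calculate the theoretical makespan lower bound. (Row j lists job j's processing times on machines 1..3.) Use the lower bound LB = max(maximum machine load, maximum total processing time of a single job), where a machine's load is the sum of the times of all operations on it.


Machine loads:
  Machine 1: 6 + 7 + 5 = 18
  Machine 2: 2 + 4 + 2 = 8
  Machine 3: 5 + 5 + 3 = 13
Max machine load = 18
Job totals:
  Job 1: 13
  Job 2: 16
  Job 3: 10
Max job total = 16
Lower bound = max(18, 16) = 18

18


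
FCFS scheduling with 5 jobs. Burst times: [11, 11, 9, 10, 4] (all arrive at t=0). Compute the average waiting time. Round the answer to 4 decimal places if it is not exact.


FCFS order (as given): [11, 11, 9, 10, 4]
Waiting times:
  Job 1: wait = 0
  Job 2: wait = 11
  Job 3: wait = 22
  Job 4: wait = 31
  Job 5: wait = 41
Sum of waiting times = 105
Average waiting time = 105/5 = 21.0

21.0


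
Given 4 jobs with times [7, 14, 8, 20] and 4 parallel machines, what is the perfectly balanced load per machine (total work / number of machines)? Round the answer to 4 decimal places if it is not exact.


Total processing time = 7 + 14 + 8 + 20 = 49
Number of machines = 4
Ideal balanced load = 49 / 4 = 12.25

12.25


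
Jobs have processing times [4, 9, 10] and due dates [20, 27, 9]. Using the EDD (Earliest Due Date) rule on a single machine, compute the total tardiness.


Sort by due date (EDD order): [(10, 9), (4, 20), (9, 27)]
Compute completion times and tardiness:
  Job 1: p=10, d=9, C=10, tardiness=max(0,10-9)=1
  Job 2: p=4, d=20, C=14, tardiness=max(0,14-20)=0
  Job 3: p=9, d=27, C=23, tardiness=max(0,23-27)=0
Total tardiness = 1

1


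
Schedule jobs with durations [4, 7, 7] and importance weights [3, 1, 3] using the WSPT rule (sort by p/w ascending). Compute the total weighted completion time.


Compute p/w ratios and sort ascending (WSPT): [(4, 3), (7, 3), (7, 1)]
Compute weighted completion times:
  Job (p=4,w=3): C=4, w*C=3*4=12
  Job (p=7,w=3): C=11, w*C=3*11=33
  Job (p=7,w=1): C=18, w*C=1*18=18
Total weighted completion time = 63

63


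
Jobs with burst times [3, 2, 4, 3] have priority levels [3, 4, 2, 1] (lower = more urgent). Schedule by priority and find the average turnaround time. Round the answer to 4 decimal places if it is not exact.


Sort by priority (ascending = highest first):
Order: [(1, 3), (2, 4), (3, 3), (4, 2)]
Completion times:
  Priority 1, burst=3, C=3
  Priority 2, burst=4, C=7
  Priority 3, burst=3, C=10
  Priority 4, burst=2, C=12
Average turnaround = 32/4 = 8.0

8.0


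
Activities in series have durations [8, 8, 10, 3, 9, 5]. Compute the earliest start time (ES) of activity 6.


Activity 6 starts after activities 1 through 5 complete.
Predecessor durations: [8, 8, 10, 3, 9]
ES = 8 + 8 + 10 + 3 + 9 = 38

38


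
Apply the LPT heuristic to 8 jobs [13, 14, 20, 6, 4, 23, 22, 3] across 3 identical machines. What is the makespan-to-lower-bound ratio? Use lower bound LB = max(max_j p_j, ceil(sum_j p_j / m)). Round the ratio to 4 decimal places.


LPT order: [23, 22, 20, 14, 13, 6, 4, 3]
Machine loads after assignment: [36, 35, 34]
LPT makespan = 36
Lower bound = max(max_job, ceil(total/3)) = max(23, 35) = 35
Ratio = 36 / 35 = 1.0286

1.0286


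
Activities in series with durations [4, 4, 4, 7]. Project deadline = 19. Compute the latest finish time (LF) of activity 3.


LF(activity 3) = deadline - sum of successor durations
Successors: activities 4 through 4 with durations [7]
Sum of successor durations = 7
LF = 19 - 7 = 12

12


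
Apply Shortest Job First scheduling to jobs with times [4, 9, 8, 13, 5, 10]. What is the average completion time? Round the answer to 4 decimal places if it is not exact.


SJF order (ascending): [4, 5, 8, 9, 10, 13]
Completion times:
  Job 1: burst=4, C=4
  Job 2: burst=5, C=9
  Job 3: burst=8, C=17
  Job 4: burst=9, C=26
  Job 5: burst=10, C=36
  Job 6: burst=13, C=49
Average completion = 141/6 = 23.5

23.5


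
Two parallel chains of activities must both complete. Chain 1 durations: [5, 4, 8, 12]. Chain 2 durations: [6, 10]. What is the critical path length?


Path A total = 5 + 4 + 8 + 12 = 29
Path B total = 6 + 10 = 16
Critical path = longest path = max(29, 16) = 29

29


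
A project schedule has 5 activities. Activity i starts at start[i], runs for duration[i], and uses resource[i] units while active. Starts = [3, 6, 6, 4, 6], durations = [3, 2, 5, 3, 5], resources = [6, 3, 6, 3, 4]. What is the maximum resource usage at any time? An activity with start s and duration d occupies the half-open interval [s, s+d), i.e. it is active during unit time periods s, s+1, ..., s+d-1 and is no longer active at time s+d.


Each activity i is active on [start_i, start_i + duration_i).
Compute total resource usage per time slot:
  t=0: active resources = [], total = 0
  t=1: active resources = [], total = 0
  t=2: active resources = [], total = 0
  t=3: active resources = [6], total = 6
  t=4: active resources = [6, 3], total = 9
  t=5: active resources = [6, 3], total = 9
  t=6: active resources = [3, 6, 3, 4], total = 16
  t=7: active resources = [3, 6, 4], total = 13
  t=8: active resources = [6, 4], total = 10
  t=9: active resources = [6, 4], total = 10
  t=10: active resources = [6, 4], total = 10
Peak resource demand = 16

16


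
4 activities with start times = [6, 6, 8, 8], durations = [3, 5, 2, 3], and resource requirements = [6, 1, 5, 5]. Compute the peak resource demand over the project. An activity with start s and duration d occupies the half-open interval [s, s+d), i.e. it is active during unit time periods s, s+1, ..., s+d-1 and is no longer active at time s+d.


Each activity i is active on [start_i, start_i + duration_i).
Compute total resource usage per time slot:
  t=0: active resources = [], total = 0
  t=1: active resources = [], total = 0
  t=2: active resources = [], total = 0
  t=3: active resources = [], total = 0
  t=4: active resources = [], total = 0
  t=5: active resources = [], total = 0
  t=6: active resources = [6, 1], total = 7
  t=7: active resources = [6, 1], total = 7
  t=8: active resources = [6, 1, 5, 5], total = 17
  t=9: active resources = [1, 5, 5], total = 11
  t=10: active resources = [1, 5], total = 6
Peak resource demand = 17

17


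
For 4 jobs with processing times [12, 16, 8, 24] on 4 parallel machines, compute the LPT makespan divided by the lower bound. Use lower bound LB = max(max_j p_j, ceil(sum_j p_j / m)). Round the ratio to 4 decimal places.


LPT order: [24, 16, 12, 8]
Machine loads after assignment: [24, 16, 12, 8]
LPT makespan = 24
Lower bound = max(max_job, ceil(total/4)) = max(24, 15) = 24
Ratio = 24 / 24 = 1.0

1.0


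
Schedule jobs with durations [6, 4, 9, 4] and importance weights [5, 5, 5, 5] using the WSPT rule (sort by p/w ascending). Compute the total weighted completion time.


Compute p/w ratios and sort ascending (WSPT): [(4, 5), (4, 5), (6, 5), (9, 5)]
Compute weighted completion times:
  Job (p=4,w=5): C=4, w*C=5*4=20
  Job (p=4,w=5): C=8, w*C=5*8=40
  Job (p=6,w=5): C=14, w*C=5*14=70
  Job (p=9,w=5): C=23, w*C=5*23=115
Total weighted completion time = 245

245


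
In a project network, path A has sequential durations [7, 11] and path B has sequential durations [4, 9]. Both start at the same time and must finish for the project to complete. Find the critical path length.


Path A total = 7 + 11 = 18
Path B total = 4 + 9 = 13
Critical path = longest path = max(18, 13) = 18

18


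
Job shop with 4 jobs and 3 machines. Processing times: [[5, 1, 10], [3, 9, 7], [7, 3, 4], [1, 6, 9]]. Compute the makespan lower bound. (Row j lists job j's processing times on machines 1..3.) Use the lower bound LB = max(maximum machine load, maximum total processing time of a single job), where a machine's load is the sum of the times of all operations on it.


Machine loads:
  Machine 1: 5 + 3 + 7 + 1 = 16
  Machine 2: 1 + 9 + 3 + 6 = 19
  Machine 3: 10 + 7 + 4 + 9 = 30
Max machine load = 30
Job totals:
  Job 1: 16
  Job 2: 19
  Job 3: 14
  Job 4: 16
Max job total = 19
Lower bound = max(30, 19) = 30

30


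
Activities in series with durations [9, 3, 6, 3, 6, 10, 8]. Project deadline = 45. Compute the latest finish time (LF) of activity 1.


LF(activity 1) = deadline - sum of successor durations
Successors: activities 2 through 7 with durations [3, 6, 3, 6, 10, 8]
Sum of successor durations = 36
LF = 45 - 36 = 9

9


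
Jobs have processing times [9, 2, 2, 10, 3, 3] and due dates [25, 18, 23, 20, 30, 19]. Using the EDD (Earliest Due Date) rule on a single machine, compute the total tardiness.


Sort by due date (EDD order): [(2, 18), (3, 19), (10, 20), (2, 23), (9, 25), (3, 30)]
Compute completion times and tardiness:
  Job 1: p=2, d=18, C=2, tardiness=max(0,2-18)=0
  Job 2: p=3, d=19, C=5, tardiness=max(0,5-19)=0
  Job 3: p=10, d=20, C=15, tardiness=max(0,15-20)=0
  Job 4: p=2, d=23, C=17, tardiness=max(0,17-23)=0
  Job 5: p=9, d=25, C=26, tardiness=max(0,26-25)=1
  Job 6: p=3, d=30, C=29, tardiness=max(0,29-30)=0
Total tardiness = 1

1


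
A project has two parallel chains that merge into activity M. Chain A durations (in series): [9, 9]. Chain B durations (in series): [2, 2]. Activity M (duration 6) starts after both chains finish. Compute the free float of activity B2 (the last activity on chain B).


ES(B2) = sum of predecessors on chain B = 2
EF(B2) = ES + duration = 2 + 2 = 4
Successor of B2 is M. ES(M) = max(sum(A), sum(B)) = max(18, 4) = 18
Free float = ES(successor) - EF(current) = 18 - 4 = 14

14


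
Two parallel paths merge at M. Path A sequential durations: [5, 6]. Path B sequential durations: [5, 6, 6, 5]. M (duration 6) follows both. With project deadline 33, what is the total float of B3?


Forward pass: ES(B3) = sum of predecessors on chain B = 11
EF = ES + duration = 11 + 6 = 17
Backward pass: LF(M) = deadline = 33; LS(M) = 33 - 6 = 27
LF(B3) = LS(M) - sum(successors on chain B) = 27 - 5 = 22
LS = LF - duration = 22 - 6 = 16
Total float = LS - ES = 16 - 11 = 5

5


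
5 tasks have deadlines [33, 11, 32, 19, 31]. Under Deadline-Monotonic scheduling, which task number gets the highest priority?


Sort tasks by relative deadline (ascending):
  Task 2: deadline = 11
  Task 4: deadline = 19
  Task 5: deadline = 31
  Task 3: deadline = 32
  Task 1: deadline = 33
Priority order (highest first): [2, 4, 5, 3, 1]
Highest priority task = 2

2


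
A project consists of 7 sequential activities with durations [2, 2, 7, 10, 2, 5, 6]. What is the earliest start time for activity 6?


Activity 6 starts after activities 1 through 5 complete.
Predecessor durations: [2, 2, 7, 10, 2]
ES = 2 + 2 + 7 + 10 + 2 = 23

23


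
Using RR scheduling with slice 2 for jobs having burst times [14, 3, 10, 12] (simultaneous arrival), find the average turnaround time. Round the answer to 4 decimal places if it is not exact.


Time quantum = 2
Execution trace:
  J1 runs 2 units, time = 2
  J2 runs 2 units, time = 4
  J3 runs 2 units, time = 6
  J4 runs 2 units, time = 8
  J1 runs 2 units, time = 10
  J2 runs 1 units, time = 11
  J3 runs 2 units, time = 13
  J4 runs 2 units, time = 15
  J1 runs 2 units, time = 17
  J3 runs 2 units, time = 19
  J4 runs 2 units, time = 21
  J1 runs 2 units, time = 23
  J3 runs 2 units, time = 25
  J4 runs 2 units, time = 27
  J1 runs 2 units, time = 29
  J3 runs 2 units, time = 31
  J4 runs 2 units, time = 33
  J1 runs 2 units, time = 35
  J4 runs 2 units, time = 37
  J1 runs 2 units, time = 39
Finish times: [39, 11, 31, 37]
Average turnaround = 118/4 = 29.5

29.5
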